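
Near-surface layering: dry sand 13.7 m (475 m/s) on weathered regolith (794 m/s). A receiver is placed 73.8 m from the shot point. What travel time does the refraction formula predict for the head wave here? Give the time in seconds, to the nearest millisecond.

0.139 s

t = x/V₂ + 2h·√(V₂²−V₁²)/(V₁V₂).
√(V₂²−V₁²) = √(794²−475²) = 636.2 m/s; delay term = 2·13.7·636.2/(475·794) = 0.04622 s.
t = 73.8/794 + 0.04622 = 0.13917 s.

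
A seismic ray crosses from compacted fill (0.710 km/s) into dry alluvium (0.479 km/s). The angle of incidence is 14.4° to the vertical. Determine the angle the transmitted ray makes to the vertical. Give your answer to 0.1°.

9.7°

sin θ₁/V₁ = sin θ₂/V₂ ⇒ sin θ₂ = 0.479·sin 14.4°/0.710 = 0.479·0.2487/0.710 = 0.1678.
θ₂ = sin⁻¹(0.1678) = 9.66° (from vertical).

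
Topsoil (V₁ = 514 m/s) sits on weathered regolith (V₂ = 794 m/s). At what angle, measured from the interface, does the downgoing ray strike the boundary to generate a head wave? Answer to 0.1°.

Critical incidence: sin θ_c = V₁/V₂ = 514/794 = 0.6474.
θ_c = arcsin 0.6474 = 40.34°.
Measured from the interface: 90° − 40.34° = 49.66°.

49.7°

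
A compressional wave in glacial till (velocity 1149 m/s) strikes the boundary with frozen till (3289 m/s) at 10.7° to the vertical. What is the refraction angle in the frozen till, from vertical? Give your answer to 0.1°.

32.1°

Snell's law: sin θ₂ = (V₂/V₁)·sin θ₁ = (3289/1149)·sin 10.7° = 0.5315.
θ₂ = arcsin 0.5315 = 32.10° from the normal.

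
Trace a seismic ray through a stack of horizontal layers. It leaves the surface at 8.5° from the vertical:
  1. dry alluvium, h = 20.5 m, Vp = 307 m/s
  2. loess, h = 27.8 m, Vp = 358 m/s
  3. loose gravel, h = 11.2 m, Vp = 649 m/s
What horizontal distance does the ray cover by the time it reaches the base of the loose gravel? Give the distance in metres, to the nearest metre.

Ray parameter p = sin 8.5° / 307 m/s = 4.8146e-04 s/m.
Layer 1: θ = 8.50°; offset = 20.5·tan 8.50° = 3.064 m.
Layer 2: sin θ = p·358 = 0.1724 → θ = 9.93°; offset = 27.8·tan 9.93° = 4.865 m.
Layer 3: sin θ = p·649 = 0.3125 → θ = 18.21°; offset = 11.2·tan 18.21° = 3.684 m.
Total horizontal offset = 11.612 m.

12 m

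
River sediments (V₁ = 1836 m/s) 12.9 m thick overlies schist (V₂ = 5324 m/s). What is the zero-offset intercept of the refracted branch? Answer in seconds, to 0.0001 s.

0.0132 s

tᵢ = 2h·√(V₂²−V₁²)/(V₁V₂).
√(V₂²−V₁²) = √(5324²−1836²) = 4997.4 m/s.
tᵢ = 2·12.9·4997.4/(1836·5324) = 0.01319 s.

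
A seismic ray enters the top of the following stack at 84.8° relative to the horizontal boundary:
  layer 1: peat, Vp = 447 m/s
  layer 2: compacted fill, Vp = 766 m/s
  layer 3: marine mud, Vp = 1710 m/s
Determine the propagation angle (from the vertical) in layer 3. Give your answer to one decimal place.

20.3°

From the normal: θ₁ = 90° − 84.8° = 5.2°.
Snell's law across each interface conserves sin θ / V, so sin θ_3 = V_3·sin θ₁/V₁.
sin θ_3 = 1710 × sin 5.2° / 447 = 0.3467.
θ_3 = 20.29° from the vertical.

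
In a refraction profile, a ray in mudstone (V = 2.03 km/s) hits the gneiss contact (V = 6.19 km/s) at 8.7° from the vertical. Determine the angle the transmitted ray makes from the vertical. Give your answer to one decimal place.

sin θ₁/V₁ = sin θ₂/V₂ ⇒ sin θ₂ = 6.19·sin 8.7°/2.03 = 6.19·0.1513/2.03 = 0.4612.
θ₂ = arcsin 0.4612 = 27.47° from the normal.

27.5°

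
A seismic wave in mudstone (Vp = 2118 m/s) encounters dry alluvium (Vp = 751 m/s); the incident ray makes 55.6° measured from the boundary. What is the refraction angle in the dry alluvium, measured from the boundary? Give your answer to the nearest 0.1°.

Angle from the normal: 90° − 55.6° = 34.4°.
Snell's law: sin θ₂ = (V₂/V₁)·sin θ₁ = (751/2118)·sin 34.4° = 0.2003.
θ₂ = sin⁻¹(0.2003) = 11.56° (from vertical).
From the interface: 90° − 11.56° = 78.44°.

78.4°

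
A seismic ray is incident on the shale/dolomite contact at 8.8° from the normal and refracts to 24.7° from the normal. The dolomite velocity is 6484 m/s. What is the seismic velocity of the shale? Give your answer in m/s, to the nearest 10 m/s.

Snell's law: sin 8.8°/V₁ = sin 24.7°/V₂.
V₁ = V₂·sin 8.8°/sin 24.7° = 6484 × 0.3661 = 2373.87 m/s.

2370 m/s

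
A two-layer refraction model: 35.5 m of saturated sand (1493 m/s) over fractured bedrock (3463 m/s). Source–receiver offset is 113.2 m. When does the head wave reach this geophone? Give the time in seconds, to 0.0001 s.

θ_c = arcsin(V₁/V₂) = arcsin(1493/3463) = 25.54°, cos θ_c = 0.9023.
Intercept time tᵢ = 2h cos θ_c / V₁ = 2·35.5·0.9023/1493 = 0.04291 s.
t = x/V₂ + tᵢ = 113.2/3463 + 0.04291 = 0.07560 s.

0.0756 s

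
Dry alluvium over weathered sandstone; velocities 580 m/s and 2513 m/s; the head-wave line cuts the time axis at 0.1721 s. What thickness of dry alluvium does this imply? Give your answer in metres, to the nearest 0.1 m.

51.3 m

θ_c = arcsin(580/2513) = 13.34°; cos θ_c = 0.9730.
tᵢ = 2h cos θ_c/V₁ ⇒ h = tᵢ·V₁/(2 cos θ_c) = 0.1721·580/(2·0.9730) = 51.29 m.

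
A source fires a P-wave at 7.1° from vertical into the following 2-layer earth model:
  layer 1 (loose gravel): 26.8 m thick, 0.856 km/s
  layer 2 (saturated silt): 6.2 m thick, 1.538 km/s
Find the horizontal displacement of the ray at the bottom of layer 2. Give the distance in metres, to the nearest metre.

5 m

Ray parameter p = sin 7.1° / 0.856 km/s = 1.4439e-01 s/km.
Layer 1: θ = 7.10°; offset = 26.8·tan 7.10° = 3.338 m.
Layer 2: sin θ = p·1.538 = 0.2221 → θ = 12.83°; offset = 6.2·tan 12.83° = 1.412 m.
Summing the layer offsets gives 4.750 m.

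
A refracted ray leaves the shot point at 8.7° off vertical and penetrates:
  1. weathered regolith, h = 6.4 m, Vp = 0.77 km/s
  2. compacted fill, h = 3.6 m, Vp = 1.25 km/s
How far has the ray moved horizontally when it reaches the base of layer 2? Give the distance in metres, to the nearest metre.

p = sin θ₁/V₁ = sin 8.7°/0.77 = 1.9644e-01 s/km is conserved through the stack.
Layer 1: θ = 8.70°; offset = 6.4·tan 8.70° = 0.979 m.
Layer 2: sin θ = p·1.25 = 0.2456 → θ = 14.21°; offset = 3.6·tan 14.21° = 0.912 m.
Summing the layer offsets gives 1.891 m.

2 m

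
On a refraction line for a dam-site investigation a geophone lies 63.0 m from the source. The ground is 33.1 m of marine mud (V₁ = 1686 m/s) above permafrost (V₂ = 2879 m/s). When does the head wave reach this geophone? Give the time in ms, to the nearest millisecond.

θ_c = arcsin(V₁/V₂) = arcsin(1686/2879) = 35.85°, cos θ_c = 0.8106.
Intercept time tᵢ = 2h cos θ_c / V₁ = 2·33.1·0.8106/1686 = 0.03183 s.
t = x/V₂ + tᵢ = 63.0/2879 + 0.03183 = 0.05371 s.

54 ms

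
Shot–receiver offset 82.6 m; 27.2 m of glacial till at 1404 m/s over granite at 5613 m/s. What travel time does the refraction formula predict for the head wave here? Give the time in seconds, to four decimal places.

θ_c = arcsin(V₁/V₂) = arcsin(1404/5613) = 14.49°, cos θ_c = 0.9682.
Intercept time tᵢ = 2h cos θ_c / V₁ = 2·27.2·0.9682/1404 = 0.03751 s.
t = x/V₂ + tᵢ = 82.6/5613 + 0.03751 = 0.05223 s.

0.0522 s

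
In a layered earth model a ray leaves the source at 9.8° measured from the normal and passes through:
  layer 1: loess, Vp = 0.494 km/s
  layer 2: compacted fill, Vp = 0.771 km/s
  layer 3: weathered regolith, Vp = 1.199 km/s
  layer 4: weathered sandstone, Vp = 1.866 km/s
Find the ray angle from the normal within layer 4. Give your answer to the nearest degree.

Snell's law across each interface conserves sin θ / V, so sin θ_4 = V_4·sin θ₁/V₁.
sin θ_4 = 1.866 × sin 9.8° / 0.494 = 0.6429.
θ_4 = 40.01° from the vertical.

40°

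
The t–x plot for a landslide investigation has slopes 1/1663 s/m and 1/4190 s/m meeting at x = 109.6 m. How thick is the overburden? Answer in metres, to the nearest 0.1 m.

36.0 m

h = (x_cross/2)·√((V₂−V₁)/(V₂+V₁)).
(V₂−V₁)/(V₂+V₁) = (4190−1663)/(4190+1663) = 0.4317; √ = 0.6571.
h = (109.6/2)·0.6571 = 36.01 m.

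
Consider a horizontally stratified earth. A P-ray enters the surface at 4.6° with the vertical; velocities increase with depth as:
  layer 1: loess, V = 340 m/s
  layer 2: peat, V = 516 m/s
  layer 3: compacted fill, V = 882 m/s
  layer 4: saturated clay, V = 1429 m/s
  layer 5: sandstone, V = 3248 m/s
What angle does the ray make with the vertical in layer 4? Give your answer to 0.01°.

19.70°

Snell's law across each interface conserves sin θ / V, so sin θ_4 = V_4·sin θ₁/V₁.
sin θ_4 = 1429 × sin 4.6° / 340 = 0.3371.
θ_4 = 19.70° from the vertical.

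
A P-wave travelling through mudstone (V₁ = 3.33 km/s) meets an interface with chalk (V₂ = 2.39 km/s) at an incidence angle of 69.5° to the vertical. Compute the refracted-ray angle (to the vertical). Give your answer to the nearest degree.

42°

sin θ₁/V₁ = sin θ₂/V₂ ⇒ sin θ₂ = 2.39·sin 69.5°/3.33 = 2.39·0.9367/3.33 = 0.6723.
θ₂ = sin⁻¹(0.6723) = 42.24° (from vertical).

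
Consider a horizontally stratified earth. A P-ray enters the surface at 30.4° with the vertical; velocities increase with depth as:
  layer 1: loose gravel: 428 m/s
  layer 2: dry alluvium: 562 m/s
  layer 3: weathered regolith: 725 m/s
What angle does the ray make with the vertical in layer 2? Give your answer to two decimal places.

41.64°

Ray parameter p = sin 30.4° / 428 = 1.1823e-03 s/m.
sin θ_2 = p·V_2 = 1.1823e-03 × 562 = 0.6645.
θ_2 = 41.64° from the vertical.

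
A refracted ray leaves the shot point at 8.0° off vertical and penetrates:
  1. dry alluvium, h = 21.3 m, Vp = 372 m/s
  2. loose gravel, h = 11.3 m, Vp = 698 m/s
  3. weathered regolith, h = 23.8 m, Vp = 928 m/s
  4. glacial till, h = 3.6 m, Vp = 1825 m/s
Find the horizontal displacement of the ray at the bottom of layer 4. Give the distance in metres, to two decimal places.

18.23 m

Apply Snell's law at each interface; in layer i the horizontal offset is hᵢ·tan θᵢ.
Layer 1: θ = 8.00°; offset = 21.3·tan 8.00° = 2.9935 m.
Layer 2: sin θ = 698·sin 8.0°/372 = 0.2611, θ = 15.14°; offset = 11.3·tan 15.14° = 3.0569 m.
Layer 3: sin θ = 928·sin 8.0°/372 = 0.3472, θ = 20.32°; offset = 23.8·tan 20.32° = 8.8111 m.
Layer 4: sin θ = 1825·sin 8.0°/372 = 0.6828, θ = 43.06°; offset = 3.6·tan 43.06° = 3.3642 m.
Σ offsets = 18.2257 m.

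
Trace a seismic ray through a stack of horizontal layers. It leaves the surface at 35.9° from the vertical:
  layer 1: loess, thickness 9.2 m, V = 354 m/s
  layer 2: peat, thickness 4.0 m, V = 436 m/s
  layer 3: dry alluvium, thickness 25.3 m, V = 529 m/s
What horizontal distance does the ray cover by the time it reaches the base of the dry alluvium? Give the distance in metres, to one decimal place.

56.8 m

Apply Snell's law at each interface; in layer i the horizontal offset is hᵢ·tan θᵢ.
Layer 1: θ = 35.90°; offset = 9.2·tan 35.90° = 6.660 m.
Layer 2: sin θ = 436·sin 35.9°/354 = 0.7222, θ = 46.24°; offset = 4.0·tan 46.24° = 4.176 m.
Layer 3: sin θ = 529·sin 35.9°/354 = 0.8762, θ = 61.19°; offset = 25.3·tan 61.19° = 46.007 m.
Total horizontal offset = 56.843 m.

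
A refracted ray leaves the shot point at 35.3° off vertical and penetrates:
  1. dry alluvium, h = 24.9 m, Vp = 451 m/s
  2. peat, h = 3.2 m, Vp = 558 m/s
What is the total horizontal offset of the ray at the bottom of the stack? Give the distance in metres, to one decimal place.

20.9 m

p = sin θ₁/V₁ = sin 35.3°/451 = 1.2813e-03 s/m is conserved through the stack.
Layer 1: θ = 35.30°; offset = 24.9·tan 35.30° = 17.630 m.
Layer 2: sin θ = p·558 = 0.7150 → θ = 45.64°; offset = 3.2·tan 45.64° = 3.272 m.
Σ offsets = 20.902 m.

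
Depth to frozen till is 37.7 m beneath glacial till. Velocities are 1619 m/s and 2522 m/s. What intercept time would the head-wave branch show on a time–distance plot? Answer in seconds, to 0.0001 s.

0.0357 s

θ_c = arcsin(V₁/V₂) = arcsin(1619/2522) = 39.94°; cos θ_c = 0.7667.
tᵢ = 2h·cos θ_c / V₁ = 2·37.7·0.7667 / 1619 = 0.03571 s.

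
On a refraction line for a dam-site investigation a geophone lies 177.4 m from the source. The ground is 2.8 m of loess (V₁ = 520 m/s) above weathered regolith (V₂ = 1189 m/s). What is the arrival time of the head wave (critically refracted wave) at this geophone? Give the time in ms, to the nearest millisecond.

t = x/V₂ + 2h·√(V₂²−V₁²)/(V₁V₂).
√(V₂²−V₁²) = √(1189²−520²) = 1069.3 m/s; delay term = 2·2.8·1069.3/(520·1189) = 0.00968 s.
t = 177.4/1189 + 0.00968 = 0.15889 s.

159 ms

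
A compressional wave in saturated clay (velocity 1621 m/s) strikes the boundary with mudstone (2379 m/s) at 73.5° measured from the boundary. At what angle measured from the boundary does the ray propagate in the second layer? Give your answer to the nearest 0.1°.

Angle from the normal: 90° − 73.5° = 16.5°.
sin θ₁/V₁ = sin θ₂/V₂ ⇒ sin θ₂ = 2379·sin 16.5°/1621 = 2379·0.2840/1621 = 0.4168.
θ₂ = sin⁻¹(0.4168) = 24.63° (from vertical).
From the interface: 90° − 24.63° = 65.37°.

65.4°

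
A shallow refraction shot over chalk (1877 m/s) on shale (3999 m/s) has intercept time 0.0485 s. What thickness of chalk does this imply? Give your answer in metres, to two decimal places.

θ_c = arcsin(1877/3999) = 27.99°; cos θ_c = 0.8830.
tᵢ = 2h cos θ_c/V₁ ⇒ h = tᵢ·V₁/(2 cos θ_c) = 0.0485·1877/(2·0.8830) = 51.55 m.

51.55 m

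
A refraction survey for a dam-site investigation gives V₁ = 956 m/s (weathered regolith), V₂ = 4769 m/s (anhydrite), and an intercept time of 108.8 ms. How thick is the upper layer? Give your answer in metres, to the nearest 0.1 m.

53.1 m

θ_c = arcsin(956/4769) = 11.56°; cos θ_c = 0.9797.
tᵢ = 2h cos θ_c/V₁ ⇒ h = tᵢ·V₁/(2 cos θ_c) = 0.1088·956/(2·0.9797) = 53.08 m.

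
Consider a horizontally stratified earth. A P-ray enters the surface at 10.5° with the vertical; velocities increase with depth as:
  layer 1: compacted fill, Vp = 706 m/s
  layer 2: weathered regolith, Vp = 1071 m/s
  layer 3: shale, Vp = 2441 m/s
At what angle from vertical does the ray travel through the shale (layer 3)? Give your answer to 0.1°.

Snell's law across each interface conserves sin θ / V, so sin θ_3 = V_3·sin θ₁/V₁.
sin θ_3 = 2441 × sin 10.5° / 706 = 0.6301.
θ_3 = 39.06° from the vertical.

39.1°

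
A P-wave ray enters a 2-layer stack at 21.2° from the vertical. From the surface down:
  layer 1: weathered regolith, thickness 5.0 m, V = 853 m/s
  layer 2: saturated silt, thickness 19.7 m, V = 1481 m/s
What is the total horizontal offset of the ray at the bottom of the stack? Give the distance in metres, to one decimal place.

17.8 m

Ray parameter p = sin 21.2° / 853 m/s = 4.2394e-04 s/m.
Layer 1: θ = 21.20°; offset = 5.0·tan 21.20° = 1.939 m.
Layer 2: sin θ = p·1481 = 0.6279 → θ = 38.89°; offset = 19.7·tan 38.89° = 15.892 m.
Total horizontal offset = 17.831 m.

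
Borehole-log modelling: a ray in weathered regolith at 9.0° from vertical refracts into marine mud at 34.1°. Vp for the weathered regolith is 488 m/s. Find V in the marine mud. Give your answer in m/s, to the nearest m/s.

1749 m/s

sin 9.0° = 0.1564; sin 34.1° = 0.5606.
V₂ = V₁·(sin θ₂/sin θ₁) = 488·(0.5606/0.1564) = 1748.92 m/s.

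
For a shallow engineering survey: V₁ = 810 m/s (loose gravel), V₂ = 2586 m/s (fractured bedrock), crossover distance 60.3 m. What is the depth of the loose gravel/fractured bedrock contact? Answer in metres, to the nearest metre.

h = (x_cross/2)·√((V₂−V₁)/(V₂+V₁)).
(V₂−V₁)/(V₂+V₁) = (2586−810)/(2586+810) = 0.5230; √ = 0.7232.
h = (60.3/2)·0.7232 = 21.80 m.

22 m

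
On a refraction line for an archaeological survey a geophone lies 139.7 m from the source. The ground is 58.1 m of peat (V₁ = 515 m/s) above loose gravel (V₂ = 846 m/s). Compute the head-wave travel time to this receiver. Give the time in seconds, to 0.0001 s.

0.3441 s

θ_c = arcsin(V₁/V₂) = arcsin(515/846) = 37.50°, cos θ_c = 0.7934.
Intercept time tᵢ = 2h cos θ_c / V₁ = 2·58.1·0.7934/515 = 0.17901 s.
t = x/V₂ + tᵢ = 139.7/846 + 0.17901 = 0.34414 s.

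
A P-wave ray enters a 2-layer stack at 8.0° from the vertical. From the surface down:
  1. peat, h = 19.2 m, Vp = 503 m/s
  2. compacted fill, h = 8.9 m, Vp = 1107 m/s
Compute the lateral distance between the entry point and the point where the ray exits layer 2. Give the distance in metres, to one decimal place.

5.6 m

Apply Snell's law at each interface; in layer i the horizontal offset is hᵢ·tan θᵢ.
Layer 1: θ = 8.00°; offset = 19.2·tan 8.00° = 2.698 m.
Layer 2: sin θ = 1107·sin 8.0°/503 = 0.3063, θ = 17.84°; offset = 8.9·tan 17.84° = 2.864 m.
Total horizontal offset = 5.562 m.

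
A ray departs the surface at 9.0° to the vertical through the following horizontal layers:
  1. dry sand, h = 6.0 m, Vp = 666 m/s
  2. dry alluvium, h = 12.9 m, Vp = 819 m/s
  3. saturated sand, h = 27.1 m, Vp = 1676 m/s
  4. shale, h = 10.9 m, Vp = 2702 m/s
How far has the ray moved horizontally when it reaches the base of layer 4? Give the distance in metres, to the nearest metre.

Apply Snell's law at each interface; in layer i the horizontal offset is hᵢ·tan θᵢ.
Layer 1: θ = 9.00°; offset = 6.0·tan 9.00° = 0.950 m.
Layer 2: sin θ = 819·sin 9.0°/666 = 0.1924, θ = 11.09°; offset = 12.9·tan 11.09° = 2.529 m.
Layer 3: sin θ = 1676·sin 9.0°/666 = 0.3937, θ = 23.18°; offset = 27.1·tan 23.18° = 11.606 m.
Layer 4: sin θ = 2702·sin 9.0°/666 = 0.6347, θ = 39.40°; offset = 10.9·tan 39.40° = 8.952 m.
Summing the layer offsets gives 24.037 m.

24 m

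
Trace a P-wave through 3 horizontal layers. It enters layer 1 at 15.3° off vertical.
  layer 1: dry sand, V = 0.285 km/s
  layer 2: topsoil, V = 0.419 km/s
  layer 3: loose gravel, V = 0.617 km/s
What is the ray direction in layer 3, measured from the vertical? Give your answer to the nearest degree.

Ray parameter p = sin 15.3° / 0.285 = 9.2587e-01 s/km.
sin θ_3 = p·V_3 = 9.2587e-01 × 0.617 = 0.5713.
θ_3 = 34.84° from the vertical.

35°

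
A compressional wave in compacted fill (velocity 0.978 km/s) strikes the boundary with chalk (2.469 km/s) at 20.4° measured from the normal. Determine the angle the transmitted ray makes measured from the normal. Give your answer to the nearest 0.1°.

61.6°

sin θ₁/V₁ = sin θ₂/V₂ ⇒ sin θ₂ = 2.469·sin 20.4°/0.978 = 2.469·0.3486/0.978 = 0.8800.
θ₂ = arcsin 0.8800 = 61.64° from the normal.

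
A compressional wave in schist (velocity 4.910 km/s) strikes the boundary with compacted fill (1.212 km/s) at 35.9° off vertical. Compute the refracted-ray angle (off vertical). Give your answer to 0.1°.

sin θ₁/V₁ = sin θ₂/V₂ ⇒ sin θ₂ = 1.212·sin 35.9°/4.910 = 1.212·0.5864/4.910 = 0.1447.
θ₂ = arcsin 0.1447 = 8.32° from the normal.

8.3°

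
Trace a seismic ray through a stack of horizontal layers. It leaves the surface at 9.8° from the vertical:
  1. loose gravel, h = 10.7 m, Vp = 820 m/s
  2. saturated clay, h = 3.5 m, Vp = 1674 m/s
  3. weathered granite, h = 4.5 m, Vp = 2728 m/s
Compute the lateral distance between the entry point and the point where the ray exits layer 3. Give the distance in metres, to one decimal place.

Apply Snell's law at each interface; in layer i the horizontal offset is hᵢ·tan θᵢ.
Layer 1: θ = 9.80°; offset = 10.7·tan 9.80° = 1.848 m.
Layer 2: sin θ = 1674·sin 9.8°/820 = 0.3475, θ = 20.33°; offset = 3.5·tan 20.33° = 1.297 m.
Layer 3: sin θ = 2728·sin 9.8°/820 = 0.5663, θ = 34.49°; offset = 4.5·tan 34.49° = 3.092 m.
Total horizontal offset = 6.237 m.

6.2 m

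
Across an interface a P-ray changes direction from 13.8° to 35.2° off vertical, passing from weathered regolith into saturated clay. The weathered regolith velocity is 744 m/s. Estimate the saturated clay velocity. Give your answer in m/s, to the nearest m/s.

Snell's law: sin 13.8°/V₁ = sin 35.2°/V₂.
V₂ = V₁·sin 35.2°/sin 13.8° = 744 × 2.4166 = 1797.93 m/s.

1798 m/s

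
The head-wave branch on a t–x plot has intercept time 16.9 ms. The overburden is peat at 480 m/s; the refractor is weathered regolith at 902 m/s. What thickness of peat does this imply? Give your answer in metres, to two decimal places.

θ_c = arcsin(480/902) = 32.15°; cos θ_c = 0.8466.
tᵢ = 2h cos θ_c/V₁ ⇒ h = tᵢ·V₁/(2 cos θ_c) = 0.0169·480/(2·0.8466) = 4.79 m.

4.79 m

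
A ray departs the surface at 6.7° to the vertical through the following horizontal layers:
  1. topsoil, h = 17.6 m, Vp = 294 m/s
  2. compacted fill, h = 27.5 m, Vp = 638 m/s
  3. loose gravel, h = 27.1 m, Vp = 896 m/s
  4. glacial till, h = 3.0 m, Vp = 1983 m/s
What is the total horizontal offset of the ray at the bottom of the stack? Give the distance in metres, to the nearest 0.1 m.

23.4 m

Ray parameter p = sin 6.7° / 294 m/s = 3.9684e-04 s/m.
Layer 1: θ = 6.70°; offset = 17.6·tan 6.70° = 2.068 m.
Layer 2: sin θ = p·638 = 0.2532 → θ = 14.67°; offset = 27.5·tan 14.67° = 7.197 m.
Layer 3: sin θ = p·896 = 0.3556 → θ = 20.83°; offset = 27.1·tan 20.83° = 10.310 m.
Layer 4: sin θ = p·1983 = 0.7869 → θ = 51.90°; offset = 3.0·tan 51.90° = 3.826 m.
Summing the layer offsets gives 23.400 m.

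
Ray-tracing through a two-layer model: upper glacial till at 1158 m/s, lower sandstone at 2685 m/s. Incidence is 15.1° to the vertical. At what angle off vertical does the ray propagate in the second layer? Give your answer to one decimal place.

37.2°

sin θ₁/V₁ = sin θ₂/V₂ ⇒ sin θ₂ = 2685·sin 15.1°/1158 = 2685·0.2605/1158 = 0.6040.
θ₂ = sin⁻¹(0.6040) = 37.16° (from vertical).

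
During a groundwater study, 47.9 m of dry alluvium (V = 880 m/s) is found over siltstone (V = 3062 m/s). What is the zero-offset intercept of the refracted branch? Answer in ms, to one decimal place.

θ_c = arcsin(V₁/V₂) = arcsin(880/3062) = 16.70°; cos θ_c = 0.9578.
tᵢ = 2h·cos θ_c / V₁ = 2·47.9·0.9578 / 880 = 0.10427 s.

104.3 ms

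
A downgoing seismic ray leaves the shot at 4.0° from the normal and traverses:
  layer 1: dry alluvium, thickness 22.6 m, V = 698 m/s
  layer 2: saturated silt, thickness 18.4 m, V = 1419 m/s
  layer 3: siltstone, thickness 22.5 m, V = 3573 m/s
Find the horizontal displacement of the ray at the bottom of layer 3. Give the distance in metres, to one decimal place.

Ray parameter p = sin 4.0° / 698 m/s = 9.9938e-05 s/m.
Layer 1: θ = 4.00°; offset = 22.6·tan 4.00° = 1.580 m.
Layer 2: sin θ = p·1419 = 0.1418 → θ = 8.15°; offset = 18.4·tan 8.15° = 2.636 m.
Layer 3: sin θ = p·3573 = 0.3571 → θ = 20.92°; offset = 22.5·tan 20.92° = 8.601 m.
Summing the layer offsets gives 12.818 m.

12.8 m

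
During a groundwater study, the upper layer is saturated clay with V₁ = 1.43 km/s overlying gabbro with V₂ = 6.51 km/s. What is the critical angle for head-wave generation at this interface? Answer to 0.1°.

At critical incidence the refracted ray runs along the interface (θ₂ = 90°), so sin θ_c = V₁/V₂.
θ_c = arcsin(1.43/6.51) = arcsin 0.2197 = 12.69°.

12.7°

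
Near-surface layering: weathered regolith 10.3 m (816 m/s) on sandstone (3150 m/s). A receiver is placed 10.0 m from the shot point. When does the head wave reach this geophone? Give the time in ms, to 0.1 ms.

27.6 ms

t = x/V₂ + 2h·√(V₂²−V₁²)/(V₁V₂).
√(V₂²−V₁²) = √(3150²−816²) = 3042.5 m/s; delay term = 2·10.3·3042.5/(816·3150) = 0.02438 s.
t = 10.0/3150 + 0.02438 = 0.02756 s.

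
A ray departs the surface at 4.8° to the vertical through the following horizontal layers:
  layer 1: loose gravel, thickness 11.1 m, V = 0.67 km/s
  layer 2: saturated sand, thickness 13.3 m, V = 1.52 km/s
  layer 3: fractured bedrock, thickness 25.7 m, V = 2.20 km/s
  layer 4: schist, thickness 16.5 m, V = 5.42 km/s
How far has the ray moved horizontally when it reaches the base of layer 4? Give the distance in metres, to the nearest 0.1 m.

Apply Snell's law at each interface; in layer i the horizontal offset is hᵢ·tan θᵢ.
Layer 1: θ = 4.80°; offset = 11.1·tan 4.80° = 0.932 m.
Layer 2: sin θ = 1.52·sin 4.8°/0.67 = 0.1898, θ = 10.94°; offset = 13.3·tan 10.94° = 2.572 m.
Layer 3: sin θ = 2.20·sin 4.8°/0.67 = 0.2748, θ = 15.95°; offset = 25.7·tan 15.95° = 7.344 m.
Layer 4: sin θ = 5.42·sin 4.8°/0.67 = 0.6769, θ = 42.60°; offset = 16.5·tan 42.60° = 15.174 m.
Summing the layer offsets gives 26.022 m.

26.0 m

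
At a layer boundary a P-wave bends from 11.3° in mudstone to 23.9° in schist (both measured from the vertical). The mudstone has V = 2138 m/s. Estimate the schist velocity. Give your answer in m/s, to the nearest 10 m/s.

sin 11.3° = 0.1959; sin 23.9° = 0.4051.
V₂ = V₁·(sin θ₂/sin θ₁) = 2138·(0.4051/0.1959) = 4420.57 m/s.

4420 m/s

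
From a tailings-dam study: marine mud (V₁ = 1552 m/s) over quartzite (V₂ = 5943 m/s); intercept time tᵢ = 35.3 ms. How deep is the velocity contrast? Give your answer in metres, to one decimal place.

28.4 m

h = tᵢ·V₁·V₂ / (2·√(V₂²−V₁²)).
√(V₂²−V₁²) = √(5943² − 1552²) = 5736.8 m/s.
h = 0.0353 s × 1552 × 5943 / (2 × 5736.8) = 28.38 m.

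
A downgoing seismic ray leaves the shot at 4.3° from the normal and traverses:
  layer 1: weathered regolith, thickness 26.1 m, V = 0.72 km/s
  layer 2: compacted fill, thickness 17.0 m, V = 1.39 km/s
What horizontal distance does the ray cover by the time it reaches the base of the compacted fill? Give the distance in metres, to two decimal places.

4.45 m

Ray parameter p = sin 4.3° / 0.72 km/s = 1.0414e-01 s/km.
Layer 1: θ = 4.30°; offset = 26.1·tan 4.30° = 1.9625 m.
Layer 2: sin θ = p·1.39 = 0.1448 → θ = 8.32°; offset = 17.0·tan 8.32° = 2.4870 m.
Σ offsets = 4.4494 m.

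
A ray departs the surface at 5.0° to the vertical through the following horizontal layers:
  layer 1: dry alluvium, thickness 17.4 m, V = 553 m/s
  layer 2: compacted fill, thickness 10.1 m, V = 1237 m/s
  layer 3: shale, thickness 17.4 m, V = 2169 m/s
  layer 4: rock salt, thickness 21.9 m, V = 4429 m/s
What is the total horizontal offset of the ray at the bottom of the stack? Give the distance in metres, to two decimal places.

Apply Snell's law at each interface; in layer i the horizontal offset is hᵢ·tan θᵢ.
Layer 1: θ = 5.00°; offset = 17.4·tan 5.00° = 1.5223 m.
Layer 2: sin θ = 1237·sin 5.0°/553 = 0.1950, θ = 11.24°; offset = 10.1·tan 11.24° = 2.0076 m.
Layer 3: sin θ = 2169·sin 5.0°/553 = 0.3418, θ = 19.99°; offset = 17.4·tan 19.99° = 6.3294 m.
Layer 4: sin θ = 4429·sin 5.0°/553 = 0.6980, θ = 44.27°; offset = 21.9·tan 44.27° = 21.3486 m.
Total horizontal offset = 31.2079 m.

31.21 m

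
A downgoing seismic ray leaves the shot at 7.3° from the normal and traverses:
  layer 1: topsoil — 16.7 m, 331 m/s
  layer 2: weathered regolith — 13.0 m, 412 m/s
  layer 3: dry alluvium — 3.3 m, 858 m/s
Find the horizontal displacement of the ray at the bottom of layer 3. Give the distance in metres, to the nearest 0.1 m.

5.4 m

Ray parameter p = sin 7.3° / 331 m/s = 3.8388e-04 s/m.
Layer 1: θ = 7.30°; offset = 16.7·tan 7.30° = 2.139 m.
Layer 2: sin θ = p·412 = 0.1582 → θ = 9.10°; offset = 13.0·tan 9.10° = 2.082 m.
Layer 3: sin θ = p·858 = 0.3294 → θ = 19.23°; offset = 3.3·tan 19.23° = 1.151 m.
Summing the layer offsets gives 5.373 m.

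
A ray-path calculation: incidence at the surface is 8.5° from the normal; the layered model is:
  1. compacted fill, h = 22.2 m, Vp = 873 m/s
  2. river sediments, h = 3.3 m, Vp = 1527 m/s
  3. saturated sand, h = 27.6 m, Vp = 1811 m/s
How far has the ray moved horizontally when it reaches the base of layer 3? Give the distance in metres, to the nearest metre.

13 m

Apply Snell's law at each interface; in layer i the horizontal offset is hᵢ·tan θᵢ.
Layer 1: θ = 8.50°; offset = 22.2·tan 8.50° = 3.318 m.
Layer 2: sin θ = 1527·sin 8.5°/873 = 0.2585, θ = 14.98°; offset = 3.3·tan 14.98° = 0.883 m.
Layer 3: sin θ = 1811·sin 8.5°/873 = 0.3066, θ = 17.86°; offset = 27.6·tan 17.86° = 8.891 m.
Summing the layer offsets gives 13.092 m.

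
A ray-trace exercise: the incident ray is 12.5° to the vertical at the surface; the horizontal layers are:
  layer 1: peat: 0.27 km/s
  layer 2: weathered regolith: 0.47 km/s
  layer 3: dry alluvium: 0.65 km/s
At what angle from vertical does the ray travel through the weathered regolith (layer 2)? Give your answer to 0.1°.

22.1°

Snell's law across each interface conserves sin θ / V, so sin θ_2 = V_2·sin θ₁/V₁.
sin θ_2 = 0.47 × sin 12.5° / 0.27 = 0.3768.
θ_2 = arcsin 0.3768 = 22.13°.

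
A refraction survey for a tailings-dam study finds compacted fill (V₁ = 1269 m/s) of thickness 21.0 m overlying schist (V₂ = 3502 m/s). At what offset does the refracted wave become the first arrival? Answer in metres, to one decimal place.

x_cross = 2h·√((V₂+V₁)/(V₂−V₁)).
(V₂+V₁)/(V₂−V₁) = (3502+1269)/(3502−1269) = 2.1366; √ = 1.4617.
x_cross = 2·21.0·1.4617 = 61.39 m.

61.4 m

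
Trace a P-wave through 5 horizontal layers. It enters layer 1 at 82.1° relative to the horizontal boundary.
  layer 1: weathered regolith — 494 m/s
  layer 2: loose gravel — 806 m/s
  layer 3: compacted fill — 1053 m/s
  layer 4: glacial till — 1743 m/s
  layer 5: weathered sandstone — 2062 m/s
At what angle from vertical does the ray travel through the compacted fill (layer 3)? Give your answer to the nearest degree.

17°

From the normal: θ₁ = 90° − 82.1° = 7.9°.
Ray parameter p = sin 7.9° / 494 = 2.7823e-04 s/m.
sin θ_3 = p·V_3 = 2.7823e-04 × 1053 = 0.2930.
θ_3 = arcsin 0.2930 = 17.04°.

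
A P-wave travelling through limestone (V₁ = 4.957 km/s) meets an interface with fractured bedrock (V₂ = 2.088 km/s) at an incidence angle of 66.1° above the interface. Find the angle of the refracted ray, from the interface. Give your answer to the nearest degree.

80°

Angle from the normal: 90° − 66.1° = 23.9°.
sin θ₁/V₁ = sin θ₂/V₂ ⇒ sin θ₂ = 2.088·sin 23.9°/4.957 = 2.088·0.4051/4.957 = 0.1707.
θ₂ = arcsin 0.1707 = 9.83° from the normal.
From the interface: 90° − 9.83° = 80.17°.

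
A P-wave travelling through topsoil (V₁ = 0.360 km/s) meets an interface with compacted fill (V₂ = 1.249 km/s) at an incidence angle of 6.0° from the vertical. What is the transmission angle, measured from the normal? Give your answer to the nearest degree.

Snell's law: sin θ₂ = (V₂/V₁)·sin θ₁ = (1.249/0.360)·sin 6.0° = 0.3627.
θ₂ = sin⁻¹(0.3627) = 21.26° (from vertical).

21°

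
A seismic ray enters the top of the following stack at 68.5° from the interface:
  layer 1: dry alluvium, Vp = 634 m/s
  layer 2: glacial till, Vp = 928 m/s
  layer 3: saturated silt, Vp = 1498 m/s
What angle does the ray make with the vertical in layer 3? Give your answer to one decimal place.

From the normal: θ₁ = 90° − 68.5° = 21.5°.
Ray parameter p = sin 21.5° / 634 = 5.7808e-04 s/m.
sin θ_3 = p·V_3 = 5.7808e-04 × 1498 = 0.8660.
θ_3 = 59.99° from the vertical.

60.0°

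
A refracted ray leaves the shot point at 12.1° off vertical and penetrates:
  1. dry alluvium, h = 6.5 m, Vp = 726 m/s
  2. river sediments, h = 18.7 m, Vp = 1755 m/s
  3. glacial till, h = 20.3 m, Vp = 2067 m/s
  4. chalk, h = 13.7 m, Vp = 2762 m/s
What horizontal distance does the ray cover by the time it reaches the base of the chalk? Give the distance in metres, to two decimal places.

Apply Snell's law at each interface; in layer i the horizontal offset is hᵢ·tan θᵢ.
Layer 1: θ = 12.10°; offset = 6.5·tan 12.10° = 1.3935 m.
Layer 2: sin θ = 1755·sin 12.1°/726 = 0.5067, θ = 30.45°; offset = 18.7·tan 30.45° = 10.9913 m.
Layer 3: sin θ = 2067·sin 12.1°/726 = 0.5968, θ = 36.64°; offset = 20.3·tan 36.64° = 15.0990 m.
Layer 4: sin θ = 2762·sin 12.1°/726 = 0.7975, θ = 52.89°; offset = 13.7·tan 52.89° = 18.1078 m.
Total horizontal offset = 45.5916 m.

45.59 m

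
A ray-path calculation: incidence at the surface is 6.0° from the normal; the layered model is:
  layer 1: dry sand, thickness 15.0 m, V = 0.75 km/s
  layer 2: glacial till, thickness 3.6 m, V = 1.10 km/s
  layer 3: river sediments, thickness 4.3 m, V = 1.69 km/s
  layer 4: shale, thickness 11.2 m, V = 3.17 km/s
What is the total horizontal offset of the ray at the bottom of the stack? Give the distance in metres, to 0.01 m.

Ray parameter p = sin 6.0° / 0.75 km/s = 1.3937e-01 s/km.
Layer 1: θ = 6.00°; offset = 15.0·tan 6.00° = 1.5766 m.
Layer 2: sin θ = p·1.10 = 0.1533 → θ = 8.82°; offset = 3.6·tan 8.82° = 0.5585 m.
Layer 3: sin θ = p·1.69 = 0.2355 → θ = 13.62°; offset = 4.3·tan 13.62° = 1.0421 m.
Layer 4: sin θ = p·3.17 = 0.4418 → θ = 26.22°; offset = 11.2·tan 26.22° = 5.5158 m.
Total horizontal offset = 8.6930 m.

8.69 m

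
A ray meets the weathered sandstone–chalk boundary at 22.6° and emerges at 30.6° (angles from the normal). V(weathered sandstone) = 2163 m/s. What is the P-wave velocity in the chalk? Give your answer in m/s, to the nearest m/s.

Snell's law: sin 22.6°/V₁ = sin 30.6°/V₂.
V₂ = V₁·sin 30.6°/sin 22.6° = 2163 × 1.3246 = 2865.13 m/s.

2865 m/s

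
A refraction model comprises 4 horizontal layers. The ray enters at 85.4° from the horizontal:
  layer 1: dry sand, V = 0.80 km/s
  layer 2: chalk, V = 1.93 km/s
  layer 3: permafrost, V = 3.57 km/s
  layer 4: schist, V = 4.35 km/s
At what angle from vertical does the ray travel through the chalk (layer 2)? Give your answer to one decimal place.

From the normal: θ₁ = 90° − 85.4° = 4.6°.
Ray parameter p = sin 4.6° / 0.80 = 1.0025e-01 s/km.
sin θ_2 = p·V_2 = 1.0025e-01 × 1.93 = 0.1935.
θ_2 = 11.16° from the vertical.

11.2°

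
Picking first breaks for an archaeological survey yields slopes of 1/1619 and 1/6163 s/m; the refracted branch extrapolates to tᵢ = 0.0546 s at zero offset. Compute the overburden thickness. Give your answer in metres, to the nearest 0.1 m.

45.8 m

θ_c = arcsin(1619/6163) = 15.23°; cos θ_c = 0.9649.
tᵢ = 2h cos θ_c/V₁ ⇒ h = tᵢ·V₁/(2 cos θ_c) = 0.0546·1619/(2·0.9649) = 45.81 m.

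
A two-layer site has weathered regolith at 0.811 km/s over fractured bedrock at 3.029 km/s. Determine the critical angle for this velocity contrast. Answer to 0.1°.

Critical incidence: sin θ_c = V₁/V₂ = 0.811/3.029 = 0.2677.
θ_c = arcsin 0.2677 = 15.53°.

15.5°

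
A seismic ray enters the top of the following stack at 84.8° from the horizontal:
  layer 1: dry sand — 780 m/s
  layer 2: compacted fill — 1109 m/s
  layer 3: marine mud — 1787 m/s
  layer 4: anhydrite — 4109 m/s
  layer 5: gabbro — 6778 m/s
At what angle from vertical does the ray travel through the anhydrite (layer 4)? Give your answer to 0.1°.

28.5°

From the normal: θ₁ = 90° − 84.8° = 5.2°.
Snell's law across each interface conserves sin θ / V, so sin θ_4 = V_4·sin θ₁/V₁.
sin θ_4 = 4109 × sin 5.2° / 780 = 0.4774.
θ_4 = arcsin 0.4774 = 28.52°.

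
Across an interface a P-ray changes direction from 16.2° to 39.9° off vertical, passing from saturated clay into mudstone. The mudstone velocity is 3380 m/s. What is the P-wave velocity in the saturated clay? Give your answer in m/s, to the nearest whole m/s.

1470 m/s

sin 16.2° = 0.2790; sin 39.9° = 0.6414.
V₁ = V₂·(sin θ₁/sin θ₂) = 3380·(0.2790/0.6414) = 1470.09 m/s.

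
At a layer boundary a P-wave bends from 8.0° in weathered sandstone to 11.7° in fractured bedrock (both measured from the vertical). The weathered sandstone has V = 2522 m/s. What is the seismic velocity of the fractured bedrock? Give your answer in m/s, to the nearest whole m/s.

Snell's law: sin 8.0°/V₁ = sin 11.7°/V₂.
V₂ = V₁·sin 11.7°/sin 8.0° = 2522 × 1.4571 = 3674.77 m/s.

3675 m/s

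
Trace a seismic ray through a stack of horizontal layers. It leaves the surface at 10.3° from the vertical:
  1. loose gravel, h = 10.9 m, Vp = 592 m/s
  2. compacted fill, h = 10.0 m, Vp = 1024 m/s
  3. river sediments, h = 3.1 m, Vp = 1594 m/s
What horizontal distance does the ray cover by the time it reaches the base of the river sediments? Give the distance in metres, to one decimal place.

Apply Snell's law at each interface; in layer i the horizontal offset is hᵢ·tan θᵢ.
Layer 1: θ = 10.30°; offset = 10.9·tan 10.30° = 1.981 m.
Layer 2: sin θ = 1024·sin 10.3°/592 = 0.3093, θ = 18.02°; offset = 10.0·tan 18.02° = 3.252 m.
Layer 3: sin θ = 1594·sin 10.3°/592 = 0.4814, θ = 28.78°; offset = 3.1·tan 28.78° = 1.703 m.
Summing the layer offsets gives 6.936 m.

6.9 m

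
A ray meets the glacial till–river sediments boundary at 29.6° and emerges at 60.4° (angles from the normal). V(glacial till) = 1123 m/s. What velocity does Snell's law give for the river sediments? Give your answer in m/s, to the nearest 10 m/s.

1980 m/s

Snell's law: sin 29.6°/V₁ = sin 60.4°/V₂.
V₂ = V₁·sin 60.4°/sin 29.6° = 1123 × 1.7603 = 1976.84 m/s.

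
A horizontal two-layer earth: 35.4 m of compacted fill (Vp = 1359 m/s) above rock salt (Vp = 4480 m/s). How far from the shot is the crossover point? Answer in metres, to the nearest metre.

x_cross = 2h·√((V₂+V₁)/(V₂−V₁)).
(V₂+V₁)/(V₂−V₁) = (4480+1359)/(4480−1359) = 1.8709; √ = 1.3678.
x_cross = 2·35.4·1.3678 = 96.84 m.

97 m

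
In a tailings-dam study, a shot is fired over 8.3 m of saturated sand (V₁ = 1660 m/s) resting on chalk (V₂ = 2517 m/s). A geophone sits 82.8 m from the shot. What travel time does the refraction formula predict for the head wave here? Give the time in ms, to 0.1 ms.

40.4 ms

θ_c = arcsin(V₁/V₂) = arcsin(1660/2517) = 41.26°, cos θ_c = 0.7517.
Intercept time tᵢ = 2h cos θ_c / V₁ = 2·8.3·0.7517/1660 = 0.00752 s.
t = x/V₂ + tᵢ = 82.8/2517 + 0.00752 = 0.04041 s.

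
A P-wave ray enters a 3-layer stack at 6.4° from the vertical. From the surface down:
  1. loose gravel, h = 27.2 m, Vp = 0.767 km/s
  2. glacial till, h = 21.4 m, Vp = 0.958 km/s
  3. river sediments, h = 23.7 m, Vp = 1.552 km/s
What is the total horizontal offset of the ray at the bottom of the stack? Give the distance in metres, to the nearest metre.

12 m

Apply Snell's law at each interface; in layer i the horizontal offset is hᵢ·tan θᵢ.
Layer 1: θ = 6.40°; offset = 27.2·tan 6.40° = 3.051 m.
Layer 2: sin θ = 0.958·sin 6.4°/0.767 = 0.1392, θ = 8.00°; offset = 21.4·tan 8.00° = 3.009 m.
Layer 3: sin θ = 1.552·sin 6.4°/0.767 = 0.2256, θ = 13.04°; offset = 23.7·tan 13.04° = 5.487 m.
Summing the layer offsets gives 11.547 m.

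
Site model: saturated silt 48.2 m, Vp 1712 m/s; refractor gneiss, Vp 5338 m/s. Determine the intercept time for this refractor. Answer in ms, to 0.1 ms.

θ_c = arcsin(V₁/V₂) = arcsin(1712/5338) = 18.71°; cos θ_c = 0.9472.
tᵢ = 2h·cos θ_c / V₁ = 2·48.2·0.9472 / 1712 = 0.05333 s.

53.3 ms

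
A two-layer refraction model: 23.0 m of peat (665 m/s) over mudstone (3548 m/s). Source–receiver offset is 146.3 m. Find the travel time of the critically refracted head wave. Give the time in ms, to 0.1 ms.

109.2 ms

θ_c = arcsin(V₁/V₂) = arcsin(665/3548) = 10.80°, cos θ_c = 0.9823.
Intercept time tᵢ = 2h cos θ_c / V₁ = 2·23.0·0.9823/665 = 0.06795 s.
t = x/V₂ + tᵢ = 146.3/3548 + 0.06795 = 0.10918 s.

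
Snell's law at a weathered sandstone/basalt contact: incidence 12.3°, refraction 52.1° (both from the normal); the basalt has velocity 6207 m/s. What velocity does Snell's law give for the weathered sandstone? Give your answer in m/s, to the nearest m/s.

Snell's law: sin 12.3°/V₁ = sin 52.1°/V₂.
V₁ = V₂·sin 12.3°/sin 52.1° = 6207 × 0.2700 = 1675.71 m/s.

1676 m/s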